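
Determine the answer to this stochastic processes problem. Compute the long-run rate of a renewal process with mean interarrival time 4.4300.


Long-run renewal rate = 1/E(X)
= 1/4.4300
= 0.2257

0.2257


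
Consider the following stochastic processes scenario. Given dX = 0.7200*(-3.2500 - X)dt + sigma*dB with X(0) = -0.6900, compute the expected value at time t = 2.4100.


E[X(t)] = mu + (X(0) - mu)*exp(-theta*t)
= -3.2500 + (-0.6900 - -3.2500)*exp(-0.7200*2.4100)
= -3.2500 + 2.5600 * 0.1764
= -2.7985

-2.7985


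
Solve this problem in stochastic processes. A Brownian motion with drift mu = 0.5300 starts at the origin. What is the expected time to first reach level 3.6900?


Expected first passage time = a/mu
= 3.6900/0.5300
= 6.9623

6.9623


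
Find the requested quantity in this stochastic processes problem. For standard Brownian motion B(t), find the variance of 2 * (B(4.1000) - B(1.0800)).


Var(alpha*(B(t)-B(s))) = alpha^2 * (t-s)
= 2^2 * (4.1000 - 1.0800)
= 4 * 3.0200
= 12.0800

12.0800


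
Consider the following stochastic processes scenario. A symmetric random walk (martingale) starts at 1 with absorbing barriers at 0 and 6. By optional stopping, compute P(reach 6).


By optional stopping theorem: E(M at tau) = M(0) = 1
P(hit 6)*6 + P(hit 0)*0 = 1
P(hit 6) = (1 - 0)/(6 - 0) = 1/6 = 0.1667

0.1667


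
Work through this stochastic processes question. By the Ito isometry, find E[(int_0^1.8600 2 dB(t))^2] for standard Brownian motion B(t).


By Ito isometry: E[(int f dB)^2] = int f^2 dt
= 2^2 * 1.8600
= 4 * 1.8600 = 7.4400

7.4400


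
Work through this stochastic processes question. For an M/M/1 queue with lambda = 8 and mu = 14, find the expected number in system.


rho = 8/14 = 0.5714
L = rho/(1-rho)
= 0.5714/0.4286
= 1.3333

1.3333


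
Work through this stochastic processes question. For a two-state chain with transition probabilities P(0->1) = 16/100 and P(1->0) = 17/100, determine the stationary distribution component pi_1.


Stationary distribution: pi_0 = p10/(p01+p10), pi_1 = p01/(p01+p10)
p01 = 0.1600, p10 = 0.1700
pi_1 = 0.4848

0.4848


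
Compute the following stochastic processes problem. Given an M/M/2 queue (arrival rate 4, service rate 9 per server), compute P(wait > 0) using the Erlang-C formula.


a = lambda/mu = 0.4444
rho = a/c = 0.2222
Erlang-C formula applied:
C(c,a) = 0.0808

0.0808


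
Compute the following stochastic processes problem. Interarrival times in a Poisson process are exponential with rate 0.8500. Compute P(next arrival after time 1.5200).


P(X > t) = exp(-lambda * t)
= exp(-0.8500 * 1.5200)
= exp(-1.2920) = 0.2747

0.2747


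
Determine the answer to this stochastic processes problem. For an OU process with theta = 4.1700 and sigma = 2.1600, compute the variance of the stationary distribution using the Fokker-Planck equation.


Stationary variance = sigma^2 / (2*theta)
= 2.1600^2 / (2*4.1700)
= 4.6656 / 8.3400
= 0.5594

0.5594


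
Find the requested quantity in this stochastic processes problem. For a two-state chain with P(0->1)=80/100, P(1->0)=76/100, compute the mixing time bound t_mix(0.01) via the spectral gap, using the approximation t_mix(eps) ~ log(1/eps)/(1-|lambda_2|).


lambda_2 = |1 - p01 - p10| = |1 - 0.8000 - 0.7600| = 0.5600
t_mix ~ log(1/eps)/(1 - |lambda_2|)
= log(100)/(1 - 0.5600) = 4.6052/0.4400
= 10.4663

10.4663


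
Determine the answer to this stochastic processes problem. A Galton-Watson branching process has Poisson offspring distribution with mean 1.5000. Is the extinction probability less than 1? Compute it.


Since mu = 1.5000 > 1, extinction prob q < 1.
Solve s = exp(mu*(s-1)) iteratively.
q = 0.4172

0.4172


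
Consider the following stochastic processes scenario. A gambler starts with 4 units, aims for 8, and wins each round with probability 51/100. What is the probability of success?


Gambler's ruin formula:
r = q/p = 0.4900/0.5100 = 0.9608
P(win) = (1 - r^i)/(1 - r^N)
= (1 - 0.9608^4)/(1 - 0.9608^8)
= 0.5399

0.5399


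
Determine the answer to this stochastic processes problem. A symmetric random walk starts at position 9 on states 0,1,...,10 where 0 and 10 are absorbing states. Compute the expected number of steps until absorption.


For symmetric RW on 0,...,N with absorbing barriers, E(i) = i*(N-i)
E(9) = 9 * 1 = 9

9


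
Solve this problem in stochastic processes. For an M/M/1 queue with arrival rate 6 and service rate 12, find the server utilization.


rho = lambda/mu
= 6/12
= 0.5000

0.5000


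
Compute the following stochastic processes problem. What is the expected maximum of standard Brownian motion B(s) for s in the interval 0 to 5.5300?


E(max B(s)) = sqrt(2t/pi)
= sqrt(2*5.5300/pi)
= sqrt(3.5205)
= 1.8763

1.8763


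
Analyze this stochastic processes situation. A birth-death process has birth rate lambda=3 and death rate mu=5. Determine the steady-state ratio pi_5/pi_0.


For birth-death process, pi_n/pi_0 = (lambda/mu)^n
= (3/5)^5
= 0.0778

0.0778


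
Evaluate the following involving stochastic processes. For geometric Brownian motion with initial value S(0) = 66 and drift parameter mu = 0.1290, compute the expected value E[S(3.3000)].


E[S(t)] = S(0) * exp(mu * t)
= 66 * exp(0.1290 * 3.3000)
= 66 * 1.5307
= 101.0237

101.0237


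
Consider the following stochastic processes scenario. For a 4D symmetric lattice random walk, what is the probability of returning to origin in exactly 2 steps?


P(return in 2 steps) = P(reverse first step) = 1/(2d)
= 1/8
= 0.1250

0.1250


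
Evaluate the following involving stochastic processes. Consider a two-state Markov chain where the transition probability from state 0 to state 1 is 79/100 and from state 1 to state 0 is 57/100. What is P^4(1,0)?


Computing P^4 by matrix multiplication.
P = [[0.2100, 0.7900], [0.5700, 0.4300]]
After raising P to the power 4:
P^4(1,0) = 0.4121

0.4121


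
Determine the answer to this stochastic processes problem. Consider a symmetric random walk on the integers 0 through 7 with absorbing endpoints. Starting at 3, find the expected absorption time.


For symmetric RW on 0,...,N with absorbing barriers, E(i) = i*(N-i)
E(3) = 3 * 4 = 12

12


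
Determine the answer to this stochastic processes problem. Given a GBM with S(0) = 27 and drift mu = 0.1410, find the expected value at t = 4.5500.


E[S(t)] = S(0) * exp(mu * t)
= 27 * exp(0.1410 * 4.5500)
= 27 * 1.8994
= 51.2844

51.2844


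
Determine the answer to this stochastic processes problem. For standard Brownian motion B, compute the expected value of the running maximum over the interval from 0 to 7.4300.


E(max B(s)) = sqrt(2t/pi)
= sqrt(2*7.4300/pi)
= sqrt(4.7301)
= 2.1749

2.1749


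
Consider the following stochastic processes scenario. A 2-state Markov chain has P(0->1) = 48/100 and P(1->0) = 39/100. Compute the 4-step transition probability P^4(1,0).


Computing P^4 by matrix multiplication.
P = [[0.5200, 0.4800], [0.3900, 0.6100]]
After raising P to the power 4:
P^4(1,0) = 0.4481

0.4481


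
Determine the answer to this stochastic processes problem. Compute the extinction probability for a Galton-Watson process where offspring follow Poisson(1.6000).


Since mu = 1.6000 > 1, extinction prob q < 1.
Solve s = exp(mu*(s-1)) iteratively.
q = 0.3580

0.3580


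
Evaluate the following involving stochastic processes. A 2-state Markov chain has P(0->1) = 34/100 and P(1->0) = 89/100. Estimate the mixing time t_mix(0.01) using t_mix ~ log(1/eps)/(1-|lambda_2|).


lambda_2 = |1 - p01 - p10| = |1 - 0.3400 - 0.8900| = 0.2300
t_mix ~ log(1/eps)/(1 - |lambda_2|)
= log(100)/(1 - 0.2300) = 4.6052/0.7700
= 5.9807

5.9807


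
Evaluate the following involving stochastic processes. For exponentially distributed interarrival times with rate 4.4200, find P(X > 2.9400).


P(X > t) = exp(-lambda * t)
= exp(-4.4200 * 2.9400)
= exp(-12.9948) = 2.2721e-06

2.2721e-06


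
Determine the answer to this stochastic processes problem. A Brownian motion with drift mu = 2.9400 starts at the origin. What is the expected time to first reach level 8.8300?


Expected first passage time = a/mu
= 8.8300/2.9400
= 3.0034

3.0034


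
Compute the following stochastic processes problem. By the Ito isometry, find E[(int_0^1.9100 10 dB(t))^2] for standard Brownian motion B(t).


By Ito isometry: E[(int f dB)^2] = int f^2 dt
= 10^2 * 1.9100
= 100 * 1.9100 = 191.0000

191.0000


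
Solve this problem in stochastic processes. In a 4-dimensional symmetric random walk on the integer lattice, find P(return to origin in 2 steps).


P(return in 2 steps) = P(reverse first step) = 1/(2d)
= 1/8
= 0.1250

0.1250


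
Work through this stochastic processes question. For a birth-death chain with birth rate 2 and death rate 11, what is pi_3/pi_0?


For birth-death process, pi_n/pi_0 = (lambda/mu)^n
= (2/11)^3
= 0.0060

0.0060


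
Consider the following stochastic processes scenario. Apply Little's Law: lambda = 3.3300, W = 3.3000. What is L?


Little's Law: L = lambda * W
= 3.3300 * 3.3000
= 10.9890

10.9890


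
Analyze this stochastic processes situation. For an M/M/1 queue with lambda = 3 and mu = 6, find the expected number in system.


rho = 3/6 = 0.5000
L = rho/(1-rho)
= 0.5000/0.5000
= 1.0000

1.0000


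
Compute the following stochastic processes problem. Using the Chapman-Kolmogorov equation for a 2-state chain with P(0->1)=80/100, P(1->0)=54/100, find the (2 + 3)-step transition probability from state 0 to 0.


P^5 = P^2 * P^3
Computing via matrix multiplication of the transition matrix.
Entry (0,0) of P^5 = 0.4003

0.4003


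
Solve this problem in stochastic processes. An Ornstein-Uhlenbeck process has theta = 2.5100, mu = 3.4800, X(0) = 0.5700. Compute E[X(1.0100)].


E[X(t)] = mu + (X(0) - mu)*exp(-theta*t)
= 3.4800 + (0.5700 - 3.4800)*exp(-2.5100*1.0100)
= 3.4800 + -2.9100 * 0.0793
= 3.2494

3.2494


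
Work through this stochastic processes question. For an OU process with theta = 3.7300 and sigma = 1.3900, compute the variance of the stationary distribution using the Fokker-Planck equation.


Stationary variance = sigma^2 / (2*theta)
= 1.3900^2 / (2*3.7300)
= 1.9321 / 7.4600
= 0.2590

0.2590


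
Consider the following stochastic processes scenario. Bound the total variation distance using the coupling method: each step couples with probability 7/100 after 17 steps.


TV distance bound <= (1-delta)^n
= (1 - 0.0700)^17
= 0.9300^17
= 0.2912

0.2912


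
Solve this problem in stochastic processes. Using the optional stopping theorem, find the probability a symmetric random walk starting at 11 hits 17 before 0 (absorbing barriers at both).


By optional stopping theorem: E(M at tau) = M(0) = 11
P(hit 17)*17 + P(hit 0)*0 = 11
P(hit 17) = (11 - 0)/(17 - 0) = 11/17 = 0.6471

0.6471


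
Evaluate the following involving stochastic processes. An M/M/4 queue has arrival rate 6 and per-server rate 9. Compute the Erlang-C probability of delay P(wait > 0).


a = lambda/mu = 0.6667
rho = a/c = 0.1667
Erlang-C formula applied:
C(c,a) = 0.0051

0.0051


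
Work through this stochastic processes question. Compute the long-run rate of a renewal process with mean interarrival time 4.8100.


Long-run renewal rate = 1/E(X)
= 1/4.8100
= 0.2079

0.2079


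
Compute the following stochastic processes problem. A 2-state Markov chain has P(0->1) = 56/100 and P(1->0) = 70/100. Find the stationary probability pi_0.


Stationary distribution: pi_0 = p10/(p01+p10), pi_1 = p01/(p01+p10)
p01 = 0.5600, p10 = 0.7000
pi_0 = 0.5556

0.5556


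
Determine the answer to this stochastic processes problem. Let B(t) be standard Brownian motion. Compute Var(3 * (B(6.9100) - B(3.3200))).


Var(alpha*(B(t)-B(s))) = alpha^2 * (t-s)
= 3^2 * (6.9100 - 3.3200)
= 9 * 3.5900
= 32.3100

32.3100


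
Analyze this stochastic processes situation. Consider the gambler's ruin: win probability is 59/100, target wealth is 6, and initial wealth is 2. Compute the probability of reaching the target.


Gambler's ruin formula:
r = q/p = 0.4100/0.5900 = 0.6949
P(win) = (1 - r^i)/(1 - r^N)
= (1 - 0.6949^2)/(1 - 0.6949^6)
= 0.5827

0.5827


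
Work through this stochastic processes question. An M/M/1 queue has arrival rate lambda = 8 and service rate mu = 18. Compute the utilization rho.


rho = lambda/mu
= 8/18
= 0.4444

0.4444


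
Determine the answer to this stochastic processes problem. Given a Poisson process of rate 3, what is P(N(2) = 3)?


P(N(t)=k) = (lambda*t)^k * exp(-lambda*t) / k!
lambda*t = 6
= 6^3 * exp(-6) / 3!
= 216 * 0.0025 / 6
= 0.0892

0.0892


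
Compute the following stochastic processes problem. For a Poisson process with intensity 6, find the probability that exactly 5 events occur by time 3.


P(N(t)=k) = (lambda*t)^k * exp(-lambda*t) / k!
lambda*t = 18
= 18^5 * exp(-18) / 5!
= 1889568 * 1.5230e-08 / 120
= 2.3982e-04

2.3982e-04


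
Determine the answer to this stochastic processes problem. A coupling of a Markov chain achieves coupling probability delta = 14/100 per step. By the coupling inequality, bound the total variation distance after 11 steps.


TV distance bound <= (1-delta)^n
= (1 - 0.1400)^11
= 0.8600^11
= 0.1903

0.1903


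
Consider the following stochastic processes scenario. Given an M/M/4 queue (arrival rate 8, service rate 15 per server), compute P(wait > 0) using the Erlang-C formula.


a = lambda/mu = 0.5333
rho = a/c = 0.1333
Erlang-C formula applied:
C(c,a) = 0.0023

0.0023


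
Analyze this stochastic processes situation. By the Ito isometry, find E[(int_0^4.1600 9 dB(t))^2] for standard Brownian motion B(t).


By Ito isometry: E[(int f dB)^2] = int f^2 dt
= 9^2 * 4.1600
= 81 * 4.1600 = 336.9600

336.9600


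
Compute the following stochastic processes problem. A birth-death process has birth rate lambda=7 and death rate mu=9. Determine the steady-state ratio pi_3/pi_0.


For birth-death process, pi_n/pi_0 = (lambda/mu)^n
= (7/9)^3
= 0.4705

0.4705


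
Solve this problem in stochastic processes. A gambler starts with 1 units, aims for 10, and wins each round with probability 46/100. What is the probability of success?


Gambler's ruin formula:
r = q/p = 0.5400/0.4600 = 1.1739
P(win) = (1 - r^i)/(1 - r^N)
= (1 - 1.1739^1)/(1 - 1.1739^10)
= 0.0438

0.0438


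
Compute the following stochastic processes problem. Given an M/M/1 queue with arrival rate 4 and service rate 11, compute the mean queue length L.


rho = 4/11 = 0.3636
L = rho/(1-rho)
= 0.3636/0.6364
= 0.5714

0.5714


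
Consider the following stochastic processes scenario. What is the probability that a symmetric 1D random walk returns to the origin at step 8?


P(S(8) = 0) = C(8,4) / 4^4
= 70 / 256
= 0.2734

0.2734


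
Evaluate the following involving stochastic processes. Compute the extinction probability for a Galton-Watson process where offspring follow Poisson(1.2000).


Since mu = 1.2000 > 1, extinction prob q < 1.
Solve s = exp(mu*(s-1)) iteratively.
q = 0.6863

0.6863


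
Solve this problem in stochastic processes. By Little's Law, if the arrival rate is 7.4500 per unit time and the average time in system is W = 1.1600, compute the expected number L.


Little's Law: L = lambda * W
= 7.4500 * 1.1600
= 8.6420

8.6420


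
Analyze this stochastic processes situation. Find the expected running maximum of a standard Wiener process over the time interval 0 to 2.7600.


E(max B(s)) = sqrt(2t/pi)
= sqrt(2*2.7600/pi)
= sqrt(1.7571)
= 1.3255

1.3255


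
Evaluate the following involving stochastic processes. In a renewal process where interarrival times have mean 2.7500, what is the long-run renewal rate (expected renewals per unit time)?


Long-run renewal rate = 1/E(X)
= 1/2.7500
= 0.3636

0.3636


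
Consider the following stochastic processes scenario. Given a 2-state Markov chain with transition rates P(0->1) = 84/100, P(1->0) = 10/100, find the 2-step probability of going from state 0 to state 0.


Computing P^2 by matrix multiplication.
P = [[0.1600, 0.8400], [0.1000, 0.9000]]
After raising P to the power 2:
P^2(0,0) = 0.1096

0.1096


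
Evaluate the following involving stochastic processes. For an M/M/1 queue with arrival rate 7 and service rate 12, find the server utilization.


rho = lambda/mu
= 7/12
= 0.5833

0.5833


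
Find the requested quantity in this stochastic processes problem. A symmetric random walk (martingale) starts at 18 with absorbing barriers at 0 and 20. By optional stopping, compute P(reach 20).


By optional stopping theorem: E(M at tau) = M(0) = 18
P(hit 20)*20 + P(hit 0)*0 = 18
P(hit 20) = (18 - 0)/(20 - 0) = 9/10 = 0.9000

0.9000


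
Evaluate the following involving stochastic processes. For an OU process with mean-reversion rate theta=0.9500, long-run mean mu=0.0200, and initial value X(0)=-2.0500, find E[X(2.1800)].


E[X(t)] = mu + (X(0) - mu)*exp(-theta*t)
= 0.0200 + (-2.0500 - 0.0200)*exp(-0.9500*2.1800)
= 0.0200 + -2.0700 * 0.1261
= -0.2409

-0.2409


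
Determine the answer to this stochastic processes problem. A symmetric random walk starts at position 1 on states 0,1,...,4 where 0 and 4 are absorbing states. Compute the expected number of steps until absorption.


For symmetric RW on 0,...,N with absorbing barriers, E(i) = i*(N-i)
E(1) = 1 * 3 = 3

3


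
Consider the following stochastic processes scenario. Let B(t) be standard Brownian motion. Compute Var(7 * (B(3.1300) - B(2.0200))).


Var(alpha*(B(t)-B(s))) = alpha^2 * (t-s)
= 7^2 * (3.1300 - 2.0200)
= 49 * 1.1100
= 54.3900

54.3900


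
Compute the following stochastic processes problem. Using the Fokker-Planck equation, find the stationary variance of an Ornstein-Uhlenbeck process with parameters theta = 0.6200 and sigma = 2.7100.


Stationary variance = sigma^2 / (2*theta)
= 2.7100^2 / (2*0.6200)
= 7.3441 / 1.2400
= 5.9227

5.9227


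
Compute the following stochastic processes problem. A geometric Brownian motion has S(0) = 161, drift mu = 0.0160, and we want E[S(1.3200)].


E[S(t)] = S(0) * exp(mu * t)
= 161 * exp(0.0160 * 1.3200)
= 161 * 1.0213
= 164.4365

164.4365


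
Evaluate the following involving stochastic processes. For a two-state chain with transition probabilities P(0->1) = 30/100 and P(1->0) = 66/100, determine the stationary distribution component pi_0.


Stationary distribution: pi_0 = p10/(p01+p10), pi_1 = p01/(p01+p10)
p01 = 0.3000, p10 = 0.6600
pi_0 = 0.6875

0.6875


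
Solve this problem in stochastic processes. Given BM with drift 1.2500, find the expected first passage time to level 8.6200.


Expected first passage time = a/mu
= 8.6200/1.2500
= 6.8960

6.8960


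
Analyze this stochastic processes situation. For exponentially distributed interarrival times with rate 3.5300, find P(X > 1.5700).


P(X > t) = exp(-lambda * t)
= exp(-3.5300 * 1.5700)
= exp(-5.5421) = 0.0039

0.0039


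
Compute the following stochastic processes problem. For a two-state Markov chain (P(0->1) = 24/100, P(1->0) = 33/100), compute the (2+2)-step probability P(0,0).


P^4 = P^2 * P^2
Computing via matrix multiplication of the transition matrix.
Entry (0,0) of P^4 = 0.5933

0.5933


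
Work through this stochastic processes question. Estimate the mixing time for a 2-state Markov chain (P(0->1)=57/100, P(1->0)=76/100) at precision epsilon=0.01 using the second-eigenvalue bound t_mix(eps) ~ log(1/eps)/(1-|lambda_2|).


lambda_2 = |1 - p01 - p10| = |1 - 0.5700 - 0.7600| = 0.3300
t_mix ~ log(1/eps)/(1 - |lambda_2|)
= log(100)/(1 - 0.3300) = 4.6052/0.6700
= 6.8734

6.8734


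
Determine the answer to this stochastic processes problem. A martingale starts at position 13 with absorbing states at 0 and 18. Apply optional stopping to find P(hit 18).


By optional stopping theorem: E(M at tau) = M(0) = 13
P(hit 18)*18 + P(hit 0)*0 = 13
P(hit 18) = (13 - 0)/(18 - 0) = 13/18 = 0.7222

0.7222


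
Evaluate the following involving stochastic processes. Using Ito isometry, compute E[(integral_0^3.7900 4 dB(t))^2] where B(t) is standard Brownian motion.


By Ito isometry: E[(int f dB)^2] = int f^2 dt
= 4^2 * 3.7900
= 16 * 3.7900 = 60.6400

60.6400


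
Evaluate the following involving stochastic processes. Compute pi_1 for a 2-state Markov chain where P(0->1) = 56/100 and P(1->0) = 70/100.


Stationary distribution: pi_0 = p10/(p01+p10), pi_1 = p01/(p01+p10)
p01 = 0.5600, p10 = 0.7000
pi_1 = 0.4444

0.4444


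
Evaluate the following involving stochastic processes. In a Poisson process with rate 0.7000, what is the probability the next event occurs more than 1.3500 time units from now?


P(X > t) = exp(-lambda * t)
= exp(-0.7000 * 1.3500)
= exp(-0.9450) = 0.3887

0.3887


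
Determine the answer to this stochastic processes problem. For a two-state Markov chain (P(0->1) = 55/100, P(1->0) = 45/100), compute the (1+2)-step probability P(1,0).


P^3 = P^1 * P^2
Computing via matrix multiplication of the transition matrix.
Entry (1,0) of P^3 = 0.4500

0.4500


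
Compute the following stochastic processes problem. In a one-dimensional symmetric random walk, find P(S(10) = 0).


P(S(10) = 0) = C(10,5) / 4^5
= 252 / 1024
= 0.2461

0.2461


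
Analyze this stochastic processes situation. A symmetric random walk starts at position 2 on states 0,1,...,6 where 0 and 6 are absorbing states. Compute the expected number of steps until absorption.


For symmetric RW on 0,...,N with absorbing barriers, E(i) = i*(N-i)
E(2) = 2 * 4 = 8

8


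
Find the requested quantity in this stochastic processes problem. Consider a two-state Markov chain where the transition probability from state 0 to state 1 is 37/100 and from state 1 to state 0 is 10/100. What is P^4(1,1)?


Computing P^4 by matrix multiplication.
P = [[0.6300, 0.3700], [0.1000, 0.9000]]
After raising P to the power 4:
P^4(1,1) = 0.8040

0.8040


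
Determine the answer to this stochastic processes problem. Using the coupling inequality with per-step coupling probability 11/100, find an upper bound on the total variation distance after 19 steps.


TV distance bound <= (1-delta)^n
= (1 - 0.1100)^19
= 0.8900^19
= 0.1092

0.1092


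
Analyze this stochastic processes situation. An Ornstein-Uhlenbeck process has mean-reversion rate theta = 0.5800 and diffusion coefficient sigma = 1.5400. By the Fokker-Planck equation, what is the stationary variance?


Stationary variance = sigma^2 / (2*theta)
= 1.5400^2 / (2*0.5800)
= 2.3716 / 1.1600
= 2.0445

2.0445


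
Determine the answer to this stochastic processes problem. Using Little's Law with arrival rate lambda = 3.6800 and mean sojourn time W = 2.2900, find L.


Little's Law: L = lambda * W
= 3.6800 * 2.2900
= 8.4272

8.4272


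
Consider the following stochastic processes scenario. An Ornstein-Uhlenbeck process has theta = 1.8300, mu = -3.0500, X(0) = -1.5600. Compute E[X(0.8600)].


E[X(t)] = mu + (X(0) - mu)*exp(-theta*t)
= -3.0500 + (-1.5600 - -3.0500)*exp(-1.8300*0.8600)
= -3.0500 + 1.4900 * 0.2073
= -2.7412

-2.7412


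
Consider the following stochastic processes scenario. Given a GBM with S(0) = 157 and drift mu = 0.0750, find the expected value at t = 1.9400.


E[S(t)] = S(0) * exp(mu * t)
= 157 * exp(0.0750 * 1.9400)
= 157 * 1.1566
= 181.5890

181.5890


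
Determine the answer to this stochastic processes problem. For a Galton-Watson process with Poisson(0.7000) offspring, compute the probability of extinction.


Since mu = 0.7000 <= 1, extinction probability = 1.

1.0000


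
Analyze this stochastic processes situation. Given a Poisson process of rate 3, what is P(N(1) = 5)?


P(N(t)=k) = (lambda*t)^k * exp(-lambda*t) / k!
lambda*t = 3
= 3^5 * exp(-3) / 5!
= 243 * 0.0498 / 120
= 0.1008

0.1008


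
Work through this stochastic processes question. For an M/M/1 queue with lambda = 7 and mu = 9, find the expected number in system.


rho = 7/9 = 0.7778
L = rho/(1-rho)
= 0.7778/0.2222
= 3.5000

3.5000


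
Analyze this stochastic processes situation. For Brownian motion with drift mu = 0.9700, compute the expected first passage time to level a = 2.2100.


Expected first passage time = a/mu
= 2.2100/0.9700
= 2.2784

2.2784


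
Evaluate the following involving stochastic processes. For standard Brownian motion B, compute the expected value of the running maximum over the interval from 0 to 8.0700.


E(max B(s)) = sqrt(2t/pi)
= sqrt(2*8.0700/pi)
= sqrt(5.1375)
= 2.2666

2.2666


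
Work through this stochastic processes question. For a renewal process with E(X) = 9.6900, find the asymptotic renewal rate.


Long-run renewal rate = 1/E(X)
= 1/9.6900
= 0.1032

0.1032


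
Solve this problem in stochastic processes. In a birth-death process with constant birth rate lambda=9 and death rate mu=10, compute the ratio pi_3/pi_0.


For birth-death process, pi_n/pi_0 = (lambda/mu)^n
= (9/10)^3
= 0.7290

0.7290


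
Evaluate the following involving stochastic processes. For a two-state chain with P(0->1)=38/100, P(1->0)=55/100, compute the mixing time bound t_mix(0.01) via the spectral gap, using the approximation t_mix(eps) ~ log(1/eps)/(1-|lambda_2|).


lambda_2 = |1 - p01 - p10| = |1 - 0.3800 - 0.5500| = 0.0700
t_mix ~ log(1/eps)/(1 - |lambda_2|)
= log(100)/(1 - 0.0700) = 4.6052/0.9300
= 4.9518

4.9518


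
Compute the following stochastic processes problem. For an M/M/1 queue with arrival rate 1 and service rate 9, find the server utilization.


rho = lambda/mu
= 1/9
= 0.1111

0.1111


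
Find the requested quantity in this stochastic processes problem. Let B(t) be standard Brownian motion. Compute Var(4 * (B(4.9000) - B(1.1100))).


Var(alpha*(B(t)-B(s))) = alpha^2 * (t-s)
= 4^2 * (4.9000 - 1.1100)
= 16 * 3.7900
= 60.6400

60.6400


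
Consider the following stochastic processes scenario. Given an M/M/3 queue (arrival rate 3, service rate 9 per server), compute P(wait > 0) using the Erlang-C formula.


a = lambda/mu = 0.3333
rho = a/c = 0.1111
Erlang-C formula applied:
C(c,a) = 0.0050

0.0050


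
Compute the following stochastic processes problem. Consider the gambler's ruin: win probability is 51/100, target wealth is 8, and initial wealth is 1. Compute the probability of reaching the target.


Gambler's ruin formula:
r = q/p = 0.4900/0.5100 = 0.9608
P(win) = (1 - r^i)/(1 - r^N)
= (1 - 0.9608^1)/(1 - 0.9608^8)
= 0.1432

0.1432


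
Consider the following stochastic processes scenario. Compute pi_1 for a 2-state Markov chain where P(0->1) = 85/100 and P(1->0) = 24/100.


Stationary distribution: pi_0 = p10/(p01+p10), pi_1 = p01/(p01+p10)
p01 = 0.8500, p10 = 0.2400
pi_1 = 0.7798

0.7798


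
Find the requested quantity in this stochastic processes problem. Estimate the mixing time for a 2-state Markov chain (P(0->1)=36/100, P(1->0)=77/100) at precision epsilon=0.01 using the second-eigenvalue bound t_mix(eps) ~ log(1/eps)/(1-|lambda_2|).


lambda_2 = |1 - p01 - p10| = |1 - 0.3600 - 0.7700| = 0.1300
t_mix ~ log(1/eps)/(1 - |lambda_2|)
= log(100)/(1 - 0.1300) = 4.6052/0.8700
= 5.2933

5.2933


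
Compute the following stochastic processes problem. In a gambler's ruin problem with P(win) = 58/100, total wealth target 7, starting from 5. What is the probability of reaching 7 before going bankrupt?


Gambler's ruin formula:
r = q/p = 0.4200/0.5800 = 0.7241
P(win) = (1 - r^i)/(1 - r^N)
= (1 - 0.7241^5)/(1 - 0.7241^7)
= 0.8943

0.8943


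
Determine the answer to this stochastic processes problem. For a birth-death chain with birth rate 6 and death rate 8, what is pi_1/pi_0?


For birth-death process, pi_n/pi_0 = (lambda/mu)^n
= (6/8)^1
= 0.7500

0.7500


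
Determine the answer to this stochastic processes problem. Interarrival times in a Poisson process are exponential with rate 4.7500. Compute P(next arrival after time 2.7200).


P(X > t) = exp(-lambda * t)
= exp(-4.7500 * 2.7200)
= exp(-12.9200) = 2.4486e-06

2.4486e-06


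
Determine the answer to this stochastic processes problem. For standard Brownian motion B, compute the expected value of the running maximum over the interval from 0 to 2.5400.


E(max B(s)) = sqrt(2t/pi)
= sqrt(2*2.5400/pi)
= sqrt(1.6170)
= 1.2716

1.2716


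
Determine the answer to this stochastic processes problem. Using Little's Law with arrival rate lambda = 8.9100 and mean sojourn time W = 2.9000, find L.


Little's Law: L = lambda * W
= 8.9100 * 2.9000
= 25.8390

25.8390


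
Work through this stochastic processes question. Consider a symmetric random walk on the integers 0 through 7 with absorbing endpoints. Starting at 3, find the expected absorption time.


For symmetric RW on 0,...,N with absorbing barriers, E(i) = i*(N-i)
E(3) = 3 * 4 = 12

12


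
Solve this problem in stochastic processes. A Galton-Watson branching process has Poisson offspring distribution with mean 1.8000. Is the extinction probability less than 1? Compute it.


Since mu = 1.8000 > 1, extinction prob q < 1.
Solve s = exp(mu*(s-1)) iteratively.
q = 0.2676

0.2676


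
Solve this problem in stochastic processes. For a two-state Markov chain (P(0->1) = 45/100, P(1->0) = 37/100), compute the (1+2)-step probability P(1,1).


P^3 = P^1 * P^2
Computing via matrix multiplication of the transition matrix.
Entry (1,1) of P^3 = 0.5514

0.5514


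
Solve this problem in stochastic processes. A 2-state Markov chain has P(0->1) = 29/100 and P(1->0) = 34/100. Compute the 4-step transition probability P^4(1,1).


Computing P^4 by matrix multiplication.
P = [[0.7100, 0.2900], [0.3400, 0.6600]]
After raising P to the power 4:
P^4(1,1) = 0.4704

0.4704


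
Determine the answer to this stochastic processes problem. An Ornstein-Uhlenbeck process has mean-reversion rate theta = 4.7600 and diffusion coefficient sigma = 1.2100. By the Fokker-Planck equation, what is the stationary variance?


Stationary variance = sigma^2 / (2*theta)
= 1.2100^2 / (2*4.7600)
= 1.4641 / 9.5200
= 0.1538

0.1538


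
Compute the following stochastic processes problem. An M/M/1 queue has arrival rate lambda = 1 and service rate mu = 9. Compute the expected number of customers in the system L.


rho = 1/9 = 0.1111
L = rho/(1-rho)
= 0.1111/0.8889
= 0.1250

0.1250


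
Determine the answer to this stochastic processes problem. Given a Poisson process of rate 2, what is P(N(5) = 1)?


P(N(t)=k) = (lambda*t)^k * exp(-lambda*t) / k!
lambda*t = 10
= 10^1 * exp(-10) / 1!
= 10 * 4.5400e-05 / 1
= 4.5400e-04

4.5400e-04


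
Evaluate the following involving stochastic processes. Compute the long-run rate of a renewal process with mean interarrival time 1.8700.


Long-run renewal rate = 1/E(X)
= 1/1.8700
= 0.5348

0.5348


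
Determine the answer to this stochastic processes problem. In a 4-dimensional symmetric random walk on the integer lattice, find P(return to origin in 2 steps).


P(return in 2 steps) = P(reverse first step) = 1/(2d)
= 1/8
= 0.1250

0.1250


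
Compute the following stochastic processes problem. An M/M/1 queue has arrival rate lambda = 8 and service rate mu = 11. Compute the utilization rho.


rho = lambda/mu
= 8/11
= 0.7273

0.7273


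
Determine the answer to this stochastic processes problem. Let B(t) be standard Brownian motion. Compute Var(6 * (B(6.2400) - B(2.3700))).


Var(alpha*(B(t)-B(s))) = alpha^2 * (t-s)
= 6^2 * (6.2400 - 2.3700)
= 36 * 3.8700
= 139.3200

139.3200


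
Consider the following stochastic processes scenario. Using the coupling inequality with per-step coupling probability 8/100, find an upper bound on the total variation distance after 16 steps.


TV distance bound <= (1-delta)^n
= (1 - 0.0800)^16
= 0.9200^16
= 0.2634

0.2634


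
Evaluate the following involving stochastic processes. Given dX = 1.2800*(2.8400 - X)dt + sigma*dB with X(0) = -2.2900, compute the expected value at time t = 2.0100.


E[X(t)] = mu + (X(0) - mu)*exp(-theta*t)
= 2.8400 + (-2.2900 - 2.8400)*exp(-1.2800*2.0100)
= 2.8400 + -5.1300 * 0.0763
= 2.4485

2.4485


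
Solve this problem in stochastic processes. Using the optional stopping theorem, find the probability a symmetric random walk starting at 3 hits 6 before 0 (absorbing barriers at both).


By optional stopping theorem: E(M at tau) = M(0) = 3
P(hit 6)*6 + P(hit 0)*0 = 3
P(hit 6) = (3 - 0)/(6 - 0) = 1/2 = 0.5000

0.5000


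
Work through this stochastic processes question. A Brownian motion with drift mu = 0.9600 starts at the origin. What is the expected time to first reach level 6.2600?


Expected first passage time = a/mu
= 6.2600/0.9600
= 6.5208

6.5208


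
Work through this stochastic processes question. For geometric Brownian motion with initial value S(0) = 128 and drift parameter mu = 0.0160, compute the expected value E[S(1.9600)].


E[S(t)] = S(0) * exp(mu * t)
= 128 * exp(0.0160 * 1.9600)
= 128 * 1.0319
= 132.0777

132.0777


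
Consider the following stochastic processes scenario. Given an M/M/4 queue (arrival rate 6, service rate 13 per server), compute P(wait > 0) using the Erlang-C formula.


a = lambda/mu = 0.4615
rho = a/c = 0.1154
Erlang-C formula applied:
C(c,a) = 0.0013

0.0013


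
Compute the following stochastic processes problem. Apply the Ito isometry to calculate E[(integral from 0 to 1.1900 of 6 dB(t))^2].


By Ito isometry: E[(int f dB)^2] = int f^2 dt
= 6^2 * 1.1900
= 36 * 1.1900 = 42.8400

42.8400


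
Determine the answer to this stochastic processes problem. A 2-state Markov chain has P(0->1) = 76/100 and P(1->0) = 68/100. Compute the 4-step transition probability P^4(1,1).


Computing P^4 by matrix multiplication.
P = [[0.2400, 0.7600], [0.6800, 0.3200]]
After raising P to the power 4:
P^4(1,1) = 0.5455

0.5455


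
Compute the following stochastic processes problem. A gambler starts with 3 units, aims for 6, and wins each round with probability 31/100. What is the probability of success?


Gambler's ruin formula:
r = q/p = 0.6900/0.3100 = 2.2258
P(win) = (1 - r^i)/(1 - r^N)
= (1 - 2.2258^3)/(1 - 2.2258^6)
= 0.0831

0.0831


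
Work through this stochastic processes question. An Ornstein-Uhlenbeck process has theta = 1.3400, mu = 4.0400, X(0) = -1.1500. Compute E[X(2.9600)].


E[X(t)] = mu + (X(0) - mu)*exp(-theta*t)
= 4.0400 + (-1.1500 - 4.0400)*exp(-1.3400*2.9600)
= 4.0400 + -5.1900 * 0.0189
= 3.9417

3.9417


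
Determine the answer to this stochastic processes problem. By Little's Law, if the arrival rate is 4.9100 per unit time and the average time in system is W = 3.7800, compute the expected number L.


Little's Law: L = lambda * W
= 4.9100 * 3.7800
= 18.5598

18.5598


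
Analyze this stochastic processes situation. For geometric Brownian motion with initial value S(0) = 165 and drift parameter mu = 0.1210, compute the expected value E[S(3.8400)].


E[S(t)] = S(0) * exp(mu * t)
= 165 * exp(0.1210 * 3.8400)
= 165 * 1.5914
= 262.5878

262.5878


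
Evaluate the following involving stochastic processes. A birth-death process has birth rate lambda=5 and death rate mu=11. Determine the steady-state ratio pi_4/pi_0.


For birth-death process, pi_n/pi_0 = (lambda/mu)^n
= (5/11)^4
= 0.0427

0.0427


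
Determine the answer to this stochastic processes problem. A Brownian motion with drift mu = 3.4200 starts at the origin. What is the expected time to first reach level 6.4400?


Expected first passage time = a/mu
= 6.4400/3.4200
= 1.8830

1.8830


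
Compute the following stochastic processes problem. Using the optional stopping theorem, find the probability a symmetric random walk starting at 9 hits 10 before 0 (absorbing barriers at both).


By optional stopping theorem: E(M at tau) = M(0) = 9
P(hit 10)*10 + P(hit 0)*0 = 9
P(hit 10) = (9 - 0)/(10 - 0) = 9/10 = 0.9000

0.9000


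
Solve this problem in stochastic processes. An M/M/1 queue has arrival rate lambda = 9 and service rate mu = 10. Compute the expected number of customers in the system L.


rho = 9/10 = 0.9000
L = rho/(1-rho)
= 0.9000/0.1000
= 9.0000

9.0000


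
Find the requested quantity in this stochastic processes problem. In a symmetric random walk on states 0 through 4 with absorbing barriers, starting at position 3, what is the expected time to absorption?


For symmetric RW on 0,...,N with absorbing barriers, E(i) = i*(N-i)
E(3) = 3 * 1 = 3

3


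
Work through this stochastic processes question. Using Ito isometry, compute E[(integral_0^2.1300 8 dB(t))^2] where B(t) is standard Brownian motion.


By Ito isometry: E[(int f dB)^2] = int f^2 dt
= 8^2 * 2.1300
= 64 * 2.1300 = 136.3200

136.3200


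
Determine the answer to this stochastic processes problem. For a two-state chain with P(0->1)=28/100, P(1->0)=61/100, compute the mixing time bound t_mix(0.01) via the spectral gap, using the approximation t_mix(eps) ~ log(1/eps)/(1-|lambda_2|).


lambda_2 = |1 - p01 - p10| = |1 - 0.2800 - 0.6100| = 0.1100
t_mix ~ log(1/eps)/(1 - |lambda_2|)
= log(100)/(1 - 0.1100) = 4.6052/0.8900
= 5.1743

5.1743


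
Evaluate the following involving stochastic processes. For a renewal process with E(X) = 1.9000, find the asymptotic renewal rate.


Long-run renewal rate = 1/E(X)
= 1/1.9000
= 0.5263

0.5263


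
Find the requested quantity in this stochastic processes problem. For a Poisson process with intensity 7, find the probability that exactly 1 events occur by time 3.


P(N(t)=k) = (lambda*t)^k * exp(-lambda*t) / k!
lambda*t = 21
= 21^1 * exp(-21) / 1!
= 21 * 7.5826e-10 / 1
= 1.5923e-08

1.5923e-08


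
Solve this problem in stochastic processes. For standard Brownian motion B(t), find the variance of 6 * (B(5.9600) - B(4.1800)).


Var(alpha*(B(t)-B(s))) = alpha^2 * (t-s)
= 6^2 * (5.9600 - 4.1800)
= 36 * 1.7800
= 64.0800

64.0800


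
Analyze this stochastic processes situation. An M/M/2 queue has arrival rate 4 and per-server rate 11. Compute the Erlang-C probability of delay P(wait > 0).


a = lambda/mu = 0.3636
rho = a/c = 0.1818
Erlang-C formula applied:
C(c,a) = 0.0559

0.0559


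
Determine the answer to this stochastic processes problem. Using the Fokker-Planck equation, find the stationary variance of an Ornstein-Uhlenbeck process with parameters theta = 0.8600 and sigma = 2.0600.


Stationary variance = sigma^2 / (2*theta)
= 2.0600^2 / (2*0.8600)
= 4.2436 / 1.7200
= 2.4672

2.4672


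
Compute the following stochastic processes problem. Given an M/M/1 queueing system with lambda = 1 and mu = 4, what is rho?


rho = lambda/mu
= 1/4
= 0.2500

0.2500


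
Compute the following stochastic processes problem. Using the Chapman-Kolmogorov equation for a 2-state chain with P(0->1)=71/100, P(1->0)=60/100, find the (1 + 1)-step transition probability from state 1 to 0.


P^2 = P^1 * P^1
Computing via matrix multiplication of the transition matrix.
Entry (1,0) of P^2 = 0.4140

0.4140


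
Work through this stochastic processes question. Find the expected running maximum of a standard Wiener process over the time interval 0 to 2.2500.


E(max B(s)) = sqrt(2t/pi)
= sqrt(2*2.2500/pi)
= sqrt(1.4324)
= 1.1968

1.1968


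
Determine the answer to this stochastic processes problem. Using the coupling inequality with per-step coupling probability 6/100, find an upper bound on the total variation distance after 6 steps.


TV distance bound <= (1-delta)^n
= (1 - 0.0600)^6
= 0.9400^6
= 0.6899

0.6899


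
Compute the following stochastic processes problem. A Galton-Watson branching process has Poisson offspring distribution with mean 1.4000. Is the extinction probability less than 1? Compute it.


Since mu = 1.4000 > 1, extinction prob q < 1.
Solve s = exp(mu*(s-1)) iteratively.
q = 0.4890

0.4890


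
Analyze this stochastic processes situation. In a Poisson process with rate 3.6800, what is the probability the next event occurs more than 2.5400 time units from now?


P(X > t) = exp(-lambda * t)
= exp(-3.6800 * 2.5400)
= exp(-9.3472) = 8.7209e-05

8.7209e-05
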